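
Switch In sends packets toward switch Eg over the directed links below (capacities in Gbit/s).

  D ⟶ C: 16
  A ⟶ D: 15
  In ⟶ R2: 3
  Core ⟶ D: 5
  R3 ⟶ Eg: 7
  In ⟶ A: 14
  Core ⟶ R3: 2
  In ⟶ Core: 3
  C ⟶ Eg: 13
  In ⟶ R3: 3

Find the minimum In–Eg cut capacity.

Augment In→R3→Eg: bottleneck 3, flow now 3.
Augment In→Core→R3→Eg: bottleneck 2, flow now 5.
Augment In→Core→D→C→Eg: bottleneck 1, flow now 6.
Augment In→A→D→C→Eg: bottleneck 12, flow now 18.
No augmenting path remains; maximum flow = 18.
By max-flow min-cut, the minimum cut capacity equals the max flow.
In the residual graph, reachable from In: {In, Core, A, D, R2, C}.
Min-cut edges: In→R3 (3), Core→R3 (2), C→Eg (13); capacity 3 + 2 + 13 = 18.

18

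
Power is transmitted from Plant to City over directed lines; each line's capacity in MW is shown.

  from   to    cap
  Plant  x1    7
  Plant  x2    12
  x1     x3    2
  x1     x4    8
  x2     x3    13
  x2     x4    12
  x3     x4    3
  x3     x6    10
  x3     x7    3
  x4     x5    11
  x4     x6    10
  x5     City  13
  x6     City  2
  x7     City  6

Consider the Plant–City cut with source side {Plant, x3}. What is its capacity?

35

Edges leaving {Plant, x3}: Plant→x1 (7), Plant→x2 (12), x3→x4 (3), x3→x6 (10), x3→x7 (3).
Cut capacity = 7 + 12 + 3 + 10 + 3 = 35.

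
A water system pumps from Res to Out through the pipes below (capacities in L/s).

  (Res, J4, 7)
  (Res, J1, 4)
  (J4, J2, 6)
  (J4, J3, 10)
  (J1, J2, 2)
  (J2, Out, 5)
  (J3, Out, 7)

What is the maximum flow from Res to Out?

Augment Res→J4→J2→Out: bottleneck 5, flow now 5.
Augment Res→J4→J3→Out: bottleneck 2, flow now 7.
Augment Res→J1→J2→J4→J3→Out: bottleneck 2, flow now 9. (uses reverse residual edge)
No augmenting path remains; maximum flow = 9.
In the residual graph, reachable from Res: {Res, J1}.
Min-cut edges: Res→J4 (7), J1→J2 (2); capacity 7 + 2 = 9.
This cut is saturated, so no flow can exceed 9.

9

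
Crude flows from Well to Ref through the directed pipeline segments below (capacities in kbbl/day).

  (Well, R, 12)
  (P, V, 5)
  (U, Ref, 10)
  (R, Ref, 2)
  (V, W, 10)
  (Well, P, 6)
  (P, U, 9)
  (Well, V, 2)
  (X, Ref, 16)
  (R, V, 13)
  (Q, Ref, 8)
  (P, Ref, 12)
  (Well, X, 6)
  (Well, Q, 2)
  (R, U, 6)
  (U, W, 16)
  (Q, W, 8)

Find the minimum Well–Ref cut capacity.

22

Augment Well→P→Ref: bottleneck 6, flow now 6.
Augment Well→Q→Ref: bottleneck 2, flow now 8.
Augment Well→R→Ref: bottleneck 2, flow now 10.
Augment Well→X→Ref: bottleneck 6, flow now 16.
Augment Well→R→U→Ref: bottleneck 6, flow now 22.
No augmenting path remains; maximum flow = 22.
By max-flow min-cut, the minimum cut capacity equals the max flow.
In the residual graph, reachable from Well: {Well, R, V, W}.
Min-cut edges: Well→P (6), Well→Q (2), Well→X (6), R→U (6), R→Ref (2); capacity 6 + 2 + 6 + 6 + 2 = 22.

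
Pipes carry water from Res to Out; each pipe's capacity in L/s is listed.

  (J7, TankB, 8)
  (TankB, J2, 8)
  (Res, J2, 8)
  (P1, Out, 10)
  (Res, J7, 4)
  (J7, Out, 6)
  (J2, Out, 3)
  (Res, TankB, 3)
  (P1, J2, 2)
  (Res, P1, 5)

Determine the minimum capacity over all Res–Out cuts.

12

Augment Res→J7→Out: bottleneck 4, flow now 4.
Augment Res→P1→Out: bottleneck 5, flow now 9.
Augment Res→J2→Out: bottleneck 3, flow now 12.
No augmenting path remains; maximum flow = 12.
By max-flow min-cut, the minimum cut capacity equals the max flow.
In the residual graph, reachable from Res: {Res, TankB, J2}.
Min-cut edges: Res→J7 (4), Res→P1 (5), J2→Out (3); capacity 4 + 5 + 3 = 12.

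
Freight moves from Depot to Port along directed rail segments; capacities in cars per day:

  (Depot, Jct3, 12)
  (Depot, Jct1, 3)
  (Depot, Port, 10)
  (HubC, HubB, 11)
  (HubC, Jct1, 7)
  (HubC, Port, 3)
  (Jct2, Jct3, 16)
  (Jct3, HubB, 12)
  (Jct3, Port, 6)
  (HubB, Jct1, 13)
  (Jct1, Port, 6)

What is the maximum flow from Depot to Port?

Augment Depot→Port: bottleneck 10, flow now 10.
Augment Depot→Jct3→Port: bottleneck 6, flow now 16.
Augment Depot→Jct1→Port: bottleneck 3, flow now 19.
Augment Depot→Jct3→HubB→Jct1→Port: bottleneck 3, flow now 22.
No augmenting path remains; maximum flow = 22.
In the residual graph, reachable from Depot: {Depot, Jct3, HubB, Jct1}.
Min-cut edges: Depot→Port (10), Jct3→Port (6), Jct1→Port (6); capacity 10 + 6 + 6 = 22.
This cut is saturated, so no flow can exceed 22.

22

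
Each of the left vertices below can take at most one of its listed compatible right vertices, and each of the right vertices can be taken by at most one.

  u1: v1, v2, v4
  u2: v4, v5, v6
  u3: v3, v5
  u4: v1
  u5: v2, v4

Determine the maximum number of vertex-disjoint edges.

Unit-capacity flow: source→left, listed edges, right→sink; max matching = max flow.
Augmenting path u1→v1 (+1); matched 1.
Augmenting path u2→v4 (+1); matched 2.
Augmenting path u3→v3 (+1); matched 3.
Augmenting path u5→v2 (+1); matched 4.
Augmenting path u4→v1→u1→v4→u2→v5 (+1); matched 5.
No augmenting path remains; maximum matching = 5.
König certificate: {u1, u2, u3, u4, u5} is a vertex cover of size 5 (every listed pair touches it), so no matching can be larger.

5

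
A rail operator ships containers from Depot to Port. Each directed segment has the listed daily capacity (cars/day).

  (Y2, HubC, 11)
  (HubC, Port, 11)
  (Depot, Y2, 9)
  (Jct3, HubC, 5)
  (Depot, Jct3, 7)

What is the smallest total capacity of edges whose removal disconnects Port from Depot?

Augment Depot→Jct3→HubC→Port: bottleneck 5, flow now 5.
Augment Depot→Y2→HubC→Port: bottleneck 6, flow now 11.
No augmenting path remains; maximum flow = 11.
By max-flow min-cut, the minimum cut capacity equals the max flow.
In the residual graph, reachable from Depot: {Depot, Jct3, Y2, HubC}.
Min-cut edges: HubC→Port (11); capacity 11 = 11.

11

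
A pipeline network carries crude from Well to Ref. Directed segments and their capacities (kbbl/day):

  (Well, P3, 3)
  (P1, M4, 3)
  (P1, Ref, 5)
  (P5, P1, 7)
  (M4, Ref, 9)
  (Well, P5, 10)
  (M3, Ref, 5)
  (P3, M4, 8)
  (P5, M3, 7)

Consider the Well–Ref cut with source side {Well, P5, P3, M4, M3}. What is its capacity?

21

Edges leaving {Well, P5, P3, M4, M3}: P5→P1 (7), M4→Ref (9), M3→Ref (5).
Cut capacity = 7 + 9 + 5 = 21.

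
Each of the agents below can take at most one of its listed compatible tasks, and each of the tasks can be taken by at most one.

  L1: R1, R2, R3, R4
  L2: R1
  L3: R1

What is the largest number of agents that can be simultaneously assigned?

2

Unit-capacity flow: source→left, listed edges, right→sink; max matching = max flow.
Augmenting path L1→R1 (+1); matched 1.
Augmenting path L2→R1→L1→R2 (+1); matched 2.
No augmenting path remains; maximum matching = 2.
König certificate: {L1, R1} is a vertex cover of size 2 (every listed pair touches it), so no matching can be larger.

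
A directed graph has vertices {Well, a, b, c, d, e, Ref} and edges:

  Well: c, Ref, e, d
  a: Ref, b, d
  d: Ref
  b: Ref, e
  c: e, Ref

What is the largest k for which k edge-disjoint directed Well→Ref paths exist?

Assign every edge capacity 1; by Menger, the answer equals the max flow.
Path Well→Ref (+1); total 1.
Path Well→c→Ref (+1); total 2.
Path Well→d→Ref (+1); total 3.
No residual Well→Ref path; max flow = 3.
Certifying cut of size 3: {Well→Ref, Well→c, Well→d}.

3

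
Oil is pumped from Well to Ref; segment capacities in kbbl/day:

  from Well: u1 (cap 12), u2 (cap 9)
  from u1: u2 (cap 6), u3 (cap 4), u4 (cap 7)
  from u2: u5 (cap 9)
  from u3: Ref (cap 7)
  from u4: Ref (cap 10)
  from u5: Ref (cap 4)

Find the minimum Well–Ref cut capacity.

15

Augment Well→u1→u3→Ref: bottleneck 4, flow now 4.
Augment Well→u1→u4→Ref: bottleneck 7, flow now 11.
Augment Well→u2→u5→Ref: bottleneck 4, flow now 15.
No augmenting path remains; maximum flow = 15.
By max-flow min-cut, the minimum cut capacity equals the max flow.
In the residual graph, reachable from Well: {Well, u1, u2, u5}.
Min-cut edges: u1→u3 (4), u1→u4 (7), u5→Ref (4); capacity 4 + 7 + 4 = 15.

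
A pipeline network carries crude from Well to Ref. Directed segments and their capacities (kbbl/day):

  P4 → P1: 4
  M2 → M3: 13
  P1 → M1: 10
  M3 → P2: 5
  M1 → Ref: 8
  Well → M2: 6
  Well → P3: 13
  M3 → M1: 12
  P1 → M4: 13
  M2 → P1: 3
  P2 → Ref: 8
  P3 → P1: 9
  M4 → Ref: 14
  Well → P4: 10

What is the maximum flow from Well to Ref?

19

Augment Well→M2→M3→P2→Ref: bottleneck 5, flow now 5.
Augment Well→M2→M3→M1→Ref: bottleneck 1, flow now 6.
Augment Well→P4→P1→M1→Ref: bottleneck 4, flow now 10.
Augment Well→P3→P1→M1→Ref: bottleneck 3, flow now 13.
Augment Well→P3→P1→M4→Ref: bottleneck 6, flow now 19.
No augmenting path remains; maximum flow = 19.
In the residual graph, reachable from Well: {Well, P4, P3}.
Min-cut edges: Well→M2 (6), P4→P1 (4), P3→P1 (9); capacity 6 + 4 + 9 = 19.
This cut is saturated, so no flow can exceed 19.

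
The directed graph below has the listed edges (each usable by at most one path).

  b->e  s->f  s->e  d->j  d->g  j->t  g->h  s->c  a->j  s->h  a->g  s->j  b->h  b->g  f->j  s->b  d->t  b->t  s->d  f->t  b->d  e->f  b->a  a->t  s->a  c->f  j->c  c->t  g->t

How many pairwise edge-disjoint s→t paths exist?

6

Assign every edge capacity 1; by Menger, the answer equals the max flow.
Path s→a→t (+1); total 1.
Path s→b→t (+1); total 2.
Path s→c→t (+1); total 3.
Path s→d→t (+1); total 4.
Path s→f→t (+1); total 5.
Path s→j→t (+1); total 6.
No residual s→t path; max flow = 6.
Certifying cut of size 6: {c→t, f→t, j→t, s→a, s→b, s→d}.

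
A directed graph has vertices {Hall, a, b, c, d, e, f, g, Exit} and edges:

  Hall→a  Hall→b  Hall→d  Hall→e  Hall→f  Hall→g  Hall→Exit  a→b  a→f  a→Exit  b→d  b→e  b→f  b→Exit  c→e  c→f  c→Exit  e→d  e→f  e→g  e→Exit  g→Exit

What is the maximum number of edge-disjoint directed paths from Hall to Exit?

5

Assign every edge capacity 1; by Menger, the answer equals the max flow.
Path Hall→Exit (+1); total 1.
Path Hall→a→Exit (+1); total 2.
Path Hall→b→Exit (+1); total 3.
Path Hall→e→Exit (+1); total 4.
Path Hall→g→Exit (+1); total 5.
No residual Hall→Exit path; max flow = 5.
Certifying cut of size 5: {Hall→Exit, Hall→a, Hall→b, Hall→e, Hall→g}.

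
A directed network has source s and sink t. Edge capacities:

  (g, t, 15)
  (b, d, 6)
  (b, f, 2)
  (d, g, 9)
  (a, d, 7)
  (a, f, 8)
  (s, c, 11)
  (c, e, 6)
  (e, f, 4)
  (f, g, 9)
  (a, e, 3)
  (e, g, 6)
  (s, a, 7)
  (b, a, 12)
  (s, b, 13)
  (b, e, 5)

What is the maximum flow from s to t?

15

Augment s→a→d→g→t: bottleneck 7, flow now 7.
Augment s→b→d→g→t: bottleneck 2, flow now 9.
Augment s→b→e→g→t: bottleneck 5, flow now 14.
Augment s→b→f→g→t: bottleneck 1, flow now 15.
No augmenting path remains; maximum flow = 15.
In the residual graph, reachable from s: {s, a, b, c, d, e, f, g}.
Min-cut edges: g→t (15); capacity 15 = 15.
This cut is saturated, so no flow can exceed 15.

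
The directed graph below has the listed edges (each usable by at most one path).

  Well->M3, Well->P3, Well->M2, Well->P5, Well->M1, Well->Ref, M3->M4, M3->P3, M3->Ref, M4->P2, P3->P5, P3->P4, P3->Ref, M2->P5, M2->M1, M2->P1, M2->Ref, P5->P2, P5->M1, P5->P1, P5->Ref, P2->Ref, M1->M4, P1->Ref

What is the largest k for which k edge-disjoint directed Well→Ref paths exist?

6

Assign every edge capacity 1; by Menger, the answer equals the max flow.
Path Well→Ref (+1); total 1.
Path Well→M3→Ref (+1); total 2.
Path Well→P3→Ref (+1); total 3.
Path Well→M2→Ref (+1); total 4.
Path Well→P5→Ref (+1); total 5.
Path Well→M1→M4→P2→Ref (+1); total 6.
No residual Well→Ref path; max flow = 6.
Certifying cut of size 6: {Well→M1, Well→M2, Well→M3, Well→P3, Well→P5, Well→Ref}.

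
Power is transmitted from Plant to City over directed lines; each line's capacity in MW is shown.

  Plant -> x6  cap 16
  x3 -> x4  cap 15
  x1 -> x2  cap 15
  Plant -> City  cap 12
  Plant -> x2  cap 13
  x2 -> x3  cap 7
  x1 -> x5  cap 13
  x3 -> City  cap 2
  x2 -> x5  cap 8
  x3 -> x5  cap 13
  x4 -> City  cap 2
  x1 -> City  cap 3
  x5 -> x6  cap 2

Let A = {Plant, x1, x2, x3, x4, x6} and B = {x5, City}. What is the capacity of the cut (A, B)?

Edges leaving {Plant, x1, x2, x3, x4, x6}: Plant→City (12), x1→x5 (13), x1→City (3), x2→x5 (8), x3→x5 (13), x3→City (2), x4→City (2).
Cut capacity = 12 + 13 + 3 + 8 + 13 + 2 + 2 = 53.

53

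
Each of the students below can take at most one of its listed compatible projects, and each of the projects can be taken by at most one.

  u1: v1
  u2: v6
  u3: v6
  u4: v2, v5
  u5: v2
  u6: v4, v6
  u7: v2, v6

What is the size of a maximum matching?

5

Unit-capacity flow: source→left, listed edges, right→sink; max matching = max flow.
Augmenting path u1→v1 (+1); matched 1.
Augmenting path u2→v6 (+1); matched 2.
Augmenting path u4→v2 (+1); matched 3.
Augmenting path u6→v4 (+1); matched 4.
Augmenting path u5→v2→u4→v5 (+1); matched 5.
No augmenting path remains; maximum matching = 5.
König certificate: {u1, u4, u6, v2, v6} is a vertex cover of size 5 (every listed pair touches it), so no matching can be larger.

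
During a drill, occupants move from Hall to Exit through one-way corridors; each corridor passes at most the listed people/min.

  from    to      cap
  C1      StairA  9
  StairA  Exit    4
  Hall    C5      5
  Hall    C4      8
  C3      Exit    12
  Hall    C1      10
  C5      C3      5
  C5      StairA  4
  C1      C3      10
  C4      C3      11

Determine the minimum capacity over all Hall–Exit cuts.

Augment Hall→C5→C3→Exit: bottleneck 5, flow now 5.
Augment Hall→C4→C3→Exit: bottleneck 7, flow now 12.
Augment Hall→C1→StairA→Exit: bottleneck 4, flow now 16.
No augmenting path remains; maximum flow = 16.
By max-flow min-cut, the minimum cut capacity equals the max flow.
In the residual graph, reachable from Hall: {Hall, C5, C4, C1, C3, StairA}.
Min-cut edges: C3→Exit (12), StairA→Exit (4); capacity 12 + 4 = 16.

16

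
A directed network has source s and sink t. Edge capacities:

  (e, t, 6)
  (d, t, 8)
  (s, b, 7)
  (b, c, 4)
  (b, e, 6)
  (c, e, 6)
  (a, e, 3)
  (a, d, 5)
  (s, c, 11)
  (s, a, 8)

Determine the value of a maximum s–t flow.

Augment s→a→d→t: bottleneck 5, flow now 5.
Augment s→a→e→t: bottleneck 3, flow now 8.
Augment s→b→e→t: bottleneck 3, flow now 11.
No augmenting path remains; maximum flow = 11.
In the residual graph, reachable from s: {s, a, b, c, e}.
Min-cut edges: a→d (5), e→t (6); capacity 5 + 6 = 11.
This cut is saturated, so no flow can exceed 11.

11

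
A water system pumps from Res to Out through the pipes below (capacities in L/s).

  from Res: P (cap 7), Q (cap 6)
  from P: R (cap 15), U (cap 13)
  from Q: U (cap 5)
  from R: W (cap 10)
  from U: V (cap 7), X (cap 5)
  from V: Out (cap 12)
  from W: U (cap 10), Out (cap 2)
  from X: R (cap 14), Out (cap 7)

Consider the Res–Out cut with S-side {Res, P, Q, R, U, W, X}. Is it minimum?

No — its capacity is 16, but the minimum cut has capacity 12.

Given cut capacity: 7 + 2 + 7 = 16.
Augment Res→P→R→W→Out: bottleneck 2, flow now 2.
Augment Res→P→U→V→Out: bottleneck 5, flow now 7.
Augment Res→Q→U→V→Out: bottleneck 2, flow now 9.
Augment Res→Q→U→X→Out: bottleneck 3, flow now 12.
No augmenting path remains; maximum flow = 12.
In the residual graph, reachable from Res: {Res, Q}.
Min-cut edges: Res→P (7), Q→U (5); capacity 7 + 5 = 12.
Cut capacity 16 exceeds the max flow 12, so it is not minimum.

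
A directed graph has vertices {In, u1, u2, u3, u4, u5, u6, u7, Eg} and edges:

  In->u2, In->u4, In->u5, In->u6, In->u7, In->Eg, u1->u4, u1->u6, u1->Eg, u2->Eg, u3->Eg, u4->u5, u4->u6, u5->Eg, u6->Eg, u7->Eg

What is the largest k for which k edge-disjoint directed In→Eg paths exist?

Assign every edge capacity 1; by Menger, the answer equals the max flow.
Path In→Eg (+1); total 1.
Path In→u2→Eg (+1); total 2.
Path In→u5→Eg (+1); total 3.
Path In→u6→Eg (+1); total 4.
Path In→u7→Eg (+1); total 5.
No residual In→Eg path; max flow = 5.
Certifying cut of size 5: {In→Eg, In→u2, In→u7, u5→Eg, u6→Eg}.

5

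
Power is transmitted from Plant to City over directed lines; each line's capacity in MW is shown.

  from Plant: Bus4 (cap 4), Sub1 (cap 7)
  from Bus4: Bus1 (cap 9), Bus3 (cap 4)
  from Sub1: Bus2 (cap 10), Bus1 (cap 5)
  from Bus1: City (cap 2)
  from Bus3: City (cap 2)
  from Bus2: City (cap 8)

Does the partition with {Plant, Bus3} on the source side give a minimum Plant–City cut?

No — its capacity is 13, but the minimum cut has capacity 11.

Given cut capacity: 4 + 7 + 2 = 13.
Augment Plant→Bus4→Bus1→City: bottleneck 2, flow now 2.
Augment Plant→Bus4→Bus3→City: bottleneck 2, flow now 4.
Augment Plant→Sub1→Bus2→City: bottleneck 7, flow now 11.
No augmenting path remains; maximum flow = 11.
In the residual graph, reachable from Plant: {Plant}.
Min-cut edges: Plant→Bus4 (4), Plant→Sub1 (7); capacity 4 + 7 = 11.
Cut capacity 13 exceeds the max flow 11, so it is not minimum.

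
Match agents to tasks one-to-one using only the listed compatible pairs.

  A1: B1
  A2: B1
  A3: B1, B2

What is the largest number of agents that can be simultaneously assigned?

2

Unit-capacity flow: source→left, listed edges, right→sink; max matching = max flow.
Augmenting path A1→B1 (+1); matched 1.
Augmenting path A3→B2 (+1); matched 2.
No augmenting path remains; maximum matching = 2.
König certificate: {A3, B1} is a vertex cover of size 2 (every listed pair touches it), so no matching can be larger.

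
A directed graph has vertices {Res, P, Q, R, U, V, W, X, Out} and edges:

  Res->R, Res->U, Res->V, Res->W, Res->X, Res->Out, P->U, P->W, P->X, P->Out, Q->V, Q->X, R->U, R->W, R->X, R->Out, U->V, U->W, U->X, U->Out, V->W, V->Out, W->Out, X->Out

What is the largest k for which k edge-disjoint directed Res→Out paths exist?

Assign every edge capacity 1; by Menger, the answer equals the max flow.
Path Res→Out (+1); total 1.
Path Res→R→Out (+1); total 2.
Path Res→U→Out (+1); total 3.
Path Res→V→Out (+1); total 4.
Path Res→W→Out (+1); total 5.
Path Res→X→Out (+1); total 6.
No residual Res→Out path; max flow = 6.
Certifying cut of size 6: {Res→Out, Res→R, Res→U, Res→V, Res→W, Res→X}.

6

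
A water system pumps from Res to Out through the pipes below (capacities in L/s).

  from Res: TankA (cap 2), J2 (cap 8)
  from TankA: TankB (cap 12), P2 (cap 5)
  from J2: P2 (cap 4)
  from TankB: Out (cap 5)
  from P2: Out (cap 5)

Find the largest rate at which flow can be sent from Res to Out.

6

Augment Res→TankA→TankB→Out: bottleneck 2, flow now 2.
Augment Res→J2→P2→Out: bottleneck 4, flow now 6.
No augmenting path remains; maximum flow = 6.
In the residual graph, reachable from Res: {Res, J2}.
Min-cut edges: Res→TankA (2), J2→P2 (4); capacity 2 + 4 = 6.
This cut is saturated, so no flow can exceed 6.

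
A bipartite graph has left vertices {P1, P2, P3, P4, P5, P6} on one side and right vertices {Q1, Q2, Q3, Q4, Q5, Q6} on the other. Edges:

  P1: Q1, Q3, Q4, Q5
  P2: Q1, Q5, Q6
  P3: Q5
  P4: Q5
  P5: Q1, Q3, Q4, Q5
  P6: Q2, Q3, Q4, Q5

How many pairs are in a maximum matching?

Unit-capacity flow: source→left, listed edges, right→sink; max matching = max flow.
Augmenting path P1→Q1 (+1); matched 1.
Augmenting path P2→Q5 (+1); matched 2.
Augmenting path P5→Q3 (+1); matched 3.
Augmenting path P6→Q2 (+1); matched 4.
Augmenting path P3→Q5→P2→Q6 (+1); matched 5.
No augmenting path remains; maximum matching = 5.
König certificate: {P1, P2, P5, P6, Q5} is a vertex cover of size 5 (every listed pair touches it), so no matching can be larger.

5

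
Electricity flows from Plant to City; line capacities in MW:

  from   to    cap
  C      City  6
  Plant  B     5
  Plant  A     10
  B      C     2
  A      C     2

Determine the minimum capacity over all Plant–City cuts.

4

Augment Plant→A→C→City: bottleneck 2, flow now 2.
Augment Plant→B→C→City: bottleneck 2, flow now 4.
No augmenting path remains; maximum flow = 4.
By max-flow min-cut, the minimum cut capacity equals the max flow.
In the residual graph, reachable from Plant: {Plant, A, B}.
Min-cut edges: A→C (2), B→C (2); capacity 2 + 2 = 4.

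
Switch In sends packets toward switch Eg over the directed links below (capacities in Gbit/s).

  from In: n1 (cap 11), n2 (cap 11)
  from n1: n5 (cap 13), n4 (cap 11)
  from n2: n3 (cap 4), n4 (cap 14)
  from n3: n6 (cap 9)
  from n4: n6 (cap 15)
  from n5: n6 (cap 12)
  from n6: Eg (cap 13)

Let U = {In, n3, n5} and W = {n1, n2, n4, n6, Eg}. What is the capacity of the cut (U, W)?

43

Edges leaving {In, n3, n5}: In→n1 (11), In→n2 (11), n3→n6 (9), n5→n6 (12).
Cut capacity = 11 + 11 + 9 + 12 = 43.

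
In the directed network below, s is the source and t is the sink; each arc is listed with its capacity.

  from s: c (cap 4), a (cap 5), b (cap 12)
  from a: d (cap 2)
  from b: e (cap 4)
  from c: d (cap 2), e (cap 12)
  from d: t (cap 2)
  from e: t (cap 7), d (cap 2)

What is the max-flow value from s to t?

Augment s→a→d→t: bottleneck 2, flow now 2.
Augment s→b→e→t: bottleneck 4, flow now 6.
Augment s→c→e→t: bottleneck 3, flow now 9.
No augmenting path remains; maximum flow = 9.
In the residual graph, reachable from s: {s, a, b, c, d, e}.
Min-cut edges: d→t (2), e→t (7); capacity 2 + 7 = 9.
This cut is saturated, so no flow can exceed 9.

9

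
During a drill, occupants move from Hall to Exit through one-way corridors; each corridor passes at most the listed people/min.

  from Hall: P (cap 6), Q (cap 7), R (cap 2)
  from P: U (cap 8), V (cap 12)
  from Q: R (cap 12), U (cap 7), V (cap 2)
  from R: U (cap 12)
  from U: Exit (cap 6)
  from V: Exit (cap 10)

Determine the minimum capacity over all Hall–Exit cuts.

14

Augment Hall→P→U→Exit: bottleneck 6, flow now 6.
Augment Hall→Q→V→Exit: bottleneck 2, flow now 8.
Augment Hall→Q→U→P→V→Exit: bottleneck 5, flow now 13. (uses reverse residual edge)
Augment Hall→R→U→P→V→Exit: bottleneck 1, flow now 14. (uses reverse residual edge)
No augmenting path remains; maximum flow = 14.
By max-flow min-cut, the minimum cut capacity equals the max flow.
In the residual graph, reachable from Hall: {Hall, Q, R, U}.
Min-cut edges: Hall→P (6), Q→V (2), U→Exit (6); capacity 6 + 2 + 6 = 14.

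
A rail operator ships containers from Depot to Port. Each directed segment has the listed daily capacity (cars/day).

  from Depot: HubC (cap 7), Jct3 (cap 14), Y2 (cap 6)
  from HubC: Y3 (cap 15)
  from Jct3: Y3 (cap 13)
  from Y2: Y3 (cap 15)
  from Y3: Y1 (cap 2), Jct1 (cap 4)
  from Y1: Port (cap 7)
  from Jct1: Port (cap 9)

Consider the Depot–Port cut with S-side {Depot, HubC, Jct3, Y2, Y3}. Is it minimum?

Yes — it is a minimum cut (capacity 6).

Given cut capacity: 2 + 4 = 6.
Augment Depot→HubC→Y3→Y1→Port: bottleneck 2, flow now 2.
Augment Depot→HubC→Y3→Jct1→Port: bottleneck 4, flow now 6.
No augmenting path remains; maximum flow = 6.
Cut capacity 6 equals the max flow, so it is a minimum cut.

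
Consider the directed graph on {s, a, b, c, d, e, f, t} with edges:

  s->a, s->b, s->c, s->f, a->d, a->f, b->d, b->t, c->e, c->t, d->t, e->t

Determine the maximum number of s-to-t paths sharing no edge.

3

Assign every edge capacity 1; by Menger, the answer equals the max flow.
Path s→b→t (+1); total 1.
Path s→c→t (+1); total 2.
Path s→a→d→t (+1); total 3.
No residual s→t path; max flow = 3.
Certifying cut of size 3: {s→a, s→b, s→c}.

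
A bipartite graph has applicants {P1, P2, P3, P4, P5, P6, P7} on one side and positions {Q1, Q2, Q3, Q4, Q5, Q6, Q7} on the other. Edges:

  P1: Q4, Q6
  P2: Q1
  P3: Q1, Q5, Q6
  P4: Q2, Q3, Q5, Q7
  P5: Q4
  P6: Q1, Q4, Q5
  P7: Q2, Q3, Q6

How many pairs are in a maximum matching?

Unit-capacity flow: source→left, listed edges, right→sink; max matching = max flow.
Augmenting path P1→Q4 (+1); matched 1.
Augmenting path P2→Q1 (+1); matched 2.
Augmenting path P3→Q5 (+1); matched 3.
Augmenting path P4→Q2 (+1); matched 4.
Augmenting path P7→Q3 (+1); matched 5.
Augmenting path P5→Q4→P1→Q6 (+1); matched 6.
No augmenting path remains; maximum matching = 6.
König certificate: {P4, P7, Q1, Q4, Q5, Q6} is a vertex cover of size 6 (every listed pair touches it), so no matching can be larger.

6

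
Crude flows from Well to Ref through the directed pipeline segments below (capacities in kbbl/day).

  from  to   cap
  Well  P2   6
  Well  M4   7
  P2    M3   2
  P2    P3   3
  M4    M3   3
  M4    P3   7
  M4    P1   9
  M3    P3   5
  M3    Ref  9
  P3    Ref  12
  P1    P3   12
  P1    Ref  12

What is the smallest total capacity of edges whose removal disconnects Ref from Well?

12

Augment Well→P2→M3→Ref: bottleneck 2, flow now 2.
Augment Well→P2→P3→Ref: bottleneck 3, flow now 5.
Augment Well→M4→M3→Ref: bottleneck 3, flow now 8.
Augment Well→M4→P3→Ref: bottleneck 4, flow now 12.
No augmenting path remains; maximum flow = 12.
By max-flow min-cut, the minimum cut capacity equals the max flow.
In the residual graph, reachable from Well: {Well, P2}.
Min-cut edges: Well→M4 (7), P2→M3 (2), P2→P3 (3); capacity 7 + 2 + 3 = 12.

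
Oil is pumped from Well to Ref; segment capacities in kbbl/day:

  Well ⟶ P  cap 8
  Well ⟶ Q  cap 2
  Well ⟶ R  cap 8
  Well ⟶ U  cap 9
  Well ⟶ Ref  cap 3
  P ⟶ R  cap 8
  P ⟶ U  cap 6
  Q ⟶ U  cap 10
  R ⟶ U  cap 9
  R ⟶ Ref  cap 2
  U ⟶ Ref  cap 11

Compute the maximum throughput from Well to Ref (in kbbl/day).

16

Augment Well→Ref: bottleneck 3, flow now 3.
Augment Well→R→Ref: bottleneck 2, flow now 5.
Augment Well→U→Ref: bottleneck 9, flow now 14.
Augment Well→P→U→Ref: bottleneck 2, flow now 16.
No augmenting path remains; maximum flow = 16.
In the residual graph, reachable from Well: {Well, P, Q, R, U}.
Min-cut edges: Well→Ref (3), R→Ref (2), U→Ref (11); capacity 3 + 2 + 11 = 16.
This cut is saturated, so no flow can exceed 16.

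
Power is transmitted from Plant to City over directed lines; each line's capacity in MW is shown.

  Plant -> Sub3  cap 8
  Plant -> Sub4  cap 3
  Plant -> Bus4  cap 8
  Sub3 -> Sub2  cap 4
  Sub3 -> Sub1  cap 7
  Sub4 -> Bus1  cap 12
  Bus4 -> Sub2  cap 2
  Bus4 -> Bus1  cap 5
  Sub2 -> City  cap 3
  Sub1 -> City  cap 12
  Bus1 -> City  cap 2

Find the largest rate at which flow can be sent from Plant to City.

12

Augment Plant→Sub3→Sub2→City: bottleneck 3, flow now 3.
Augment Plant→Sub3→Sub1→City: bottleneck 5, flow now 8.
Augment Plant→Sub4→Bus1→City: bottleneck 2, flow now 10.
Augment Plant→Bus4→Sub2→Sub3→Sub1→City: bottleneck 2, flow now 12. (uses reverse residual edge)
No augmenting path remains; maximum flow = 12.
In the residual graph, reachable from Plant: {Plant, Sub4, Bus4, Bus1}.
Min-cut edges: Plant→Sub3 (8), Bus4→Sub2 (2), Bus1→City (2); capacity 8 + 2 + 2 = 12.
This cut is saturated, so no flow can exceed 12.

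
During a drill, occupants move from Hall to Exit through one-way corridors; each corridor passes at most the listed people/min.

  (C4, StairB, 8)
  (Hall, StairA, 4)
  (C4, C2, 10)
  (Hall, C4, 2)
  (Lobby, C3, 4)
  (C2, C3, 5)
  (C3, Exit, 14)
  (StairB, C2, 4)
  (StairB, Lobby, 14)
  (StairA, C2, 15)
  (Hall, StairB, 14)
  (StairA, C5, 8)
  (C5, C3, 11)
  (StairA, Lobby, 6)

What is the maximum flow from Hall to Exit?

13

Augment Hall→StairB→Lobby→C3→Exit: bottleneck 4, flow now 4.
Augment Hall→StairB→C2→C3→Exit: bottleneck 4, flow now 8.
Augment Hall→StairA→C2→C3→Exit: bottleneck 1, flow now 9.
Augment Hall→StairA→C5→C3→Exit: bottleneck 3, flow now 12.
Augment Hall→C4→C2→StairA→C5→C3→Exit: bottleneck 1, flow now 13. (uses reverse residual edge)
No augmenting path remains; maximum flow = 13.
In the residual graph, reachable from Hall: {Hall, StairB, C4, Lobby, C2}.
Min-cut edges: Hall→StairA (4), Lobby→C3 (4), C2→C3 (5); capacity 4 + 4 + 5 = 13.
This cut is saturated, so no flow can exceed 13.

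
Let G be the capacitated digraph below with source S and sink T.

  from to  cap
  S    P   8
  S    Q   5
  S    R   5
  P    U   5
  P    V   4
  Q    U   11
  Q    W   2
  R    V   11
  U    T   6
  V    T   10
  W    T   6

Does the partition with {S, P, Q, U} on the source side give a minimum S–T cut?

Yes — it is a minimum cut (capacity 17).

Given cut capacity: 5 + 4 + 2 + 6 = 17.
Augment S→P→U→T: bottleneck 5, flow now 5.
Augment S→P→V→T: bottleneck 3, flow now 8.
Augment S→Q→U→T: bottleneck 1, flow now 9.
Augment S→Q→W→T: bottleneck 2, flow now 11.
Augment S→R→V→T: bottleneck 5, flow now 16.
Augment S→Q→U→P→V→T: bottleneck 1, flow now 17. (uses reverse residual edge)
No augmenting path remains; maximum flow = 17.
Cut capacity 17 equals the max flow, so it is a minimum cut.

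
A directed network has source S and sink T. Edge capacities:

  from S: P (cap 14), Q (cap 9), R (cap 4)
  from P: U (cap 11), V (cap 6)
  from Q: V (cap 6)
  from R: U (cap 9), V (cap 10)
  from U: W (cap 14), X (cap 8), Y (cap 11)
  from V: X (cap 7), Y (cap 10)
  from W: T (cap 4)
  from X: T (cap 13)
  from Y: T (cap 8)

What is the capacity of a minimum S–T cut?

24

Augment S→P→U→W→T: bottleneck 4, flow now 4.
Augment S→P→U→X→T: bottleneck 7, flow now 11.
Augment S→P→V→X→T: bottleneck 3, flow now 14.
Augment S→Q→V→X→T: bottleneck 3, flow now 17.
Augment S→Q→V→Y→T: bottleneck 3, flow now 20.
Augment S→R→U→Y→T: bottleneck 4, flow now 24.
No augmenting path remains; maximum flow = 24.
By max-flow min-cut, the minimum cut capacity equals the max flow.
In the residual graph, reachable from S: {S, Q}.
Min-cut edges: S→P (14), S→R (4), Q→V (6); capacity 14 + 4 + 6 = 24.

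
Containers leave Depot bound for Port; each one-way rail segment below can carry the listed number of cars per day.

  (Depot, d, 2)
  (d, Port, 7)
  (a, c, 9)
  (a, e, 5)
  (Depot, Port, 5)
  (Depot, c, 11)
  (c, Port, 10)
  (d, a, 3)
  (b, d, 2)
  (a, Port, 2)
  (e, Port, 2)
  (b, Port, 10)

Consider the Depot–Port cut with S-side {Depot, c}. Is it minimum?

Yes — it is a minimum cut (capacity 17).

Given cut capacity: 2 + 5 + 10 = 17.
Augment Depot→Port: bottleneck 5, flow now 5.
Augment Depot→c→Port: bottleneck 10, flow now 15.
Augment Depot→d→Port: bottleneck 2, flow now 17.
No augmenting path remains; maximum flow = 17.
Cut capacity 17 equals the max flow, so it is a minimum cut.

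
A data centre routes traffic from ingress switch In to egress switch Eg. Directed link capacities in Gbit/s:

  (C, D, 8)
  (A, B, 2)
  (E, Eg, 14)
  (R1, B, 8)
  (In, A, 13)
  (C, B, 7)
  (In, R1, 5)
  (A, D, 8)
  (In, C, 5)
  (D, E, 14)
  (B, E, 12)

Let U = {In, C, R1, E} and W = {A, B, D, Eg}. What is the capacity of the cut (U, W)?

50

Edges leaving {In, C, R1, E}: In→A (13), C→B (7), C→D (8), R1→B (8), E→Eg (14).
Cut capacity = 13 + 7 + 8 + 8 + 14 = 50.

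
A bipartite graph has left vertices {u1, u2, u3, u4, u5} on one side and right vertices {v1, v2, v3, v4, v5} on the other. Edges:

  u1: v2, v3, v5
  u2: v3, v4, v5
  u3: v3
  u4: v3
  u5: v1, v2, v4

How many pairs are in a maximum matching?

Unit-capacity flow: source→left, listed edges, right→sink; max matching = max flow.
Augmenting path u1→v2 (+1); matched 1.
Augmenting path u2→v3 (+1); matched 2.
Augmenting path u5→v1 (+1); matched 3.
Augmenting path u3→v3→u2→v4 (+1); matched 4.
No augmenting path remains; maximum matching = 4.
König certificate: {u1, u2, u5, v3} is a vertex cover of size 4 (every listed pair touches it), so no matching can be larger.

4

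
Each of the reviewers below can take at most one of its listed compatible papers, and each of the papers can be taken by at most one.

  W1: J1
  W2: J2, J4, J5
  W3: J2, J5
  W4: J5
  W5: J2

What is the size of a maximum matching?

4

Unit-capacity flow: source→left, listed edges, right→sink; max matching = max flow.
Augmenting path W1→J1 (+1); matched 1.
Augmenting path W2→J2 (+1); matched 2.
Augmenting path W3→J5 (+1); matched 3.
Augmenting path W5→J2→W2→J4 (+1); matched 4.
No augmenting path remains; maximum matching = 4.
König certificate: {W1, W2, J2, J5} is a vertex cover of size 4 (every listed pair touches it), so no matching can be larger.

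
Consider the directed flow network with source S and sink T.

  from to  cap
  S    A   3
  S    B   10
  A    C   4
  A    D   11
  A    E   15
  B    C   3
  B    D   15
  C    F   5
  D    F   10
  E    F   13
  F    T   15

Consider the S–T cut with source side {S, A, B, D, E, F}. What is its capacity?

Edges leaving {S, A, B, D, E, F}: A→C (4), B→C (3), F→T (15).
Cut capacity = 4 + 3 + 15 = 22.

22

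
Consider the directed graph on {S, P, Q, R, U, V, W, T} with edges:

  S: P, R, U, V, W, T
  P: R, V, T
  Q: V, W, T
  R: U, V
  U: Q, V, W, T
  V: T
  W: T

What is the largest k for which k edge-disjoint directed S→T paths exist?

Assign every edge capacity 1; by Menger, the answer equals the max flow.
Path S→T (+1); total 1.
Path S→P→T (+1); total 2.
Path S→U→T (+1); total 3.
Path S→V→T (+1); total 4.
Path S→W→T (+1); total 5.
Path S→R→U→Q→T (+1); total 6.
No residual S→T path; max flow = 6.
Certifying cut of size 6: {S→P, S→R, S→T, S→U, S→V, S→W}.

6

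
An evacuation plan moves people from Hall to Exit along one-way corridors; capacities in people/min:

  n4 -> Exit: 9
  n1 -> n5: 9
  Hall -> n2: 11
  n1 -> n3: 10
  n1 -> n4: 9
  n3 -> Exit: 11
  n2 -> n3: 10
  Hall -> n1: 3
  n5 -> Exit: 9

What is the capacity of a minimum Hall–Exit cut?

Augment Hall→n1→n3→Exit: bottleneck 3, flow now 3.
Augment Hall→n2→n3→Exit: bottleneck 8, flow now 11.
Augment Hall→n2→n3→n1→n4→Exit: bottleneck 2, flow now 13. (uses reverse residual edge)
No augmenting path remains; maximum flow = 13.
By max-flow min-cut, the minimum cut capacity equals the max flow.
In the residual graph, reachable from Hall: {Hall, n2}.
Min-cut edges: Hall→n1 (3), n2→n3 (10); capacity 3 + 10 = 13.

13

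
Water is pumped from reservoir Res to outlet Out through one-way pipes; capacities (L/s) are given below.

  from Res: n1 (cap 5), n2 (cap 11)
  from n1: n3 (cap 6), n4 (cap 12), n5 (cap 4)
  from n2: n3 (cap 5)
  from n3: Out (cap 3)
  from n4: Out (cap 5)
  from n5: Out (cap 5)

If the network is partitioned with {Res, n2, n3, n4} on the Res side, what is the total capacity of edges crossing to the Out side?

13

Edges leaving {Res, n2, n3, n4}: Res→n1 (5), n3→Out (3), n4→Out (5).
Cut capacity = 5 + 3 + 5 = 13.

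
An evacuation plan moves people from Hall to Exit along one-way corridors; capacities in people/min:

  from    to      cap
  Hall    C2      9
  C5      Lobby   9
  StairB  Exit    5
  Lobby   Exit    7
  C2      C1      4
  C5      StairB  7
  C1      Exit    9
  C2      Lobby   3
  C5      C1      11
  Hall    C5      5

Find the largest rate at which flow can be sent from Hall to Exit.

12

Augment Hall→C5→StairB→Exit: bottleneck 5, flow now 5.
Augment Hall→C2→Lobby→Exit: bottleneck 3, flow now 8.
Augment Hall→C2→C1→Exit: bottleneck 4, flow now 12.
No augmenting path remains; maximum flow = 12.
In the residual graph, reachable from Hall: {Hall, C2}.
Min-cut edges: Hall→C5 (5), C2→Lobby (3), C2→C1 (4); capacity 5 + 3 + 4 = 12.
This cut is saturated, so no flow can exceed 12.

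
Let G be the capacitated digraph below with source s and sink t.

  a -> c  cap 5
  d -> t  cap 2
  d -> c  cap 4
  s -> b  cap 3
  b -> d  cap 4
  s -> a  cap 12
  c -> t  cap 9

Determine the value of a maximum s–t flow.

Augment s→a→c→t: bottleneck 5, flow now 5.
Augment s→b→d→t: bottleneck 2, flow now 7.
Augment s→b→d→c→t: bottleneck 1, flow now 8.
No augmenting path remains; maximum flow = 8.
In the residual graph, reachable from s: {s, a}.
Min-cut edges: s→b (3), a→c (5); capacity 3 + 5 = 8.
This cut is saturated, so no flow can exceed 8.

8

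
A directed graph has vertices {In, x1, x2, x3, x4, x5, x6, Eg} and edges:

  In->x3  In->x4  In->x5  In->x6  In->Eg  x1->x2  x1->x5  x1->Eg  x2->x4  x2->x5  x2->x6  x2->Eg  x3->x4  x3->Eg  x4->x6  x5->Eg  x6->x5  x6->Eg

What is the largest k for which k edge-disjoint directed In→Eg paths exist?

4

Assign every edge capacity 1; by Menger, the answer equals the max flow.
Path In→Eg (+1); total 1.
Path In→x3→Eg (+1); total 2.
Path In→x5→Eg (+1); total 3.
Path In→x6→Eg (+1); total 4.
No residual In→Eg path; max flow = 4.
Certifying cut of size 4: {In→Eg, In→x3, x5→Eg, x6→Eg}.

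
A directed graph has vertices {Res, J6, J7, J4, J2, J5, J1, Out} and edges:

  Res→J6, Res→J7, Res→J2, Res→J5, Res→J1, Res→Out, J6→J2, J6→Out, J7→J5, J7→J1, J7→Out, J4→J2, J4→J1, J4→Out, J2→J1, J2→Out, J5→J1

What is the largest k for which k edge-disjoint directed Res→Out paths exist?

Assign every edge capacity 1; by Menger, the answer equals the max flow.
Path Res→Out (+1); total 1.
Path Res→J6→Out (+1); total 2.
Path Res→J7→Out (+1); total 3.
Path Res→J2→Out (+1); total 4.
No residual Res→Out path; max flow = 4.
Certifying cut of size 4: {Res→J2, Res→J6, Res→J7, Res→Out}.

4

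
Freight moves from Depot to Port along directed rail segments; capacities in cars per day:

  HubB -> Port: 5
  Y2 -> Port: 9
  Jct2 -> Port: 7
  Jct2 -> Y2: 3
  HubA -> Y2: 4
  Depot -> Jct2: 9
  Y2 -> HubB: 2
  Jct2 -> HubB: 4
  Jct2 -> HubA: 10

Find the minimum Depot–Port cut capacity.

9

Augment Depot→Jct2→Port: bottleneck 7, flow now 7.
Augment Depot→Jct2→Y2→Port: bottleneck 2, flow now 9.
No augmenting path remains; maximum flow = 9.
By max-flow min-cut, the minimum cut capacity equals the max flow.
In the residual graph, reachable from Depot: {Depot}.
Min-cut edges: Depot→Jct2 (9); capacity 9 = 9.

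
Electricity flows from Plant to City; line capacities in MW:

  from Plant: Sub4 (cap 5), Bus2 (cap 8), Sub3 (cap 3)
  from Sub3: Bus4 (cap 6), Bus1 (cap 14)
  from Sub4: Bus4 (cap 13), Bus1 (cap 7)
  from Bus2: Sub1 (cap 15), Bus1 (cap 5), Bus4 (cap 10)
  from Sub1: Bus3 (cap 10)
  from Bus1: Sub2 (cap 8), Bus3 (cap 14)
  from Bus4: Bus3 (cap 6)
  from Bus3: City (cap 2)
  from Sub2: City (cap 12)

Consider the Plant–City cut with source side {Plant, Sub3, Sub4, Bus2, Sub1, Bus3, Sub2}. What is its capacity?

69

Edges leaving {Plant, Sub3, Sub4, Bus2, Sub1, Bus3, Sub2}: Sub3→Bus1 (14), Sub3→Bus4 (6), Sub4→Bus1 (7), Sub4→Bus4 (13), Bus2→Bus1 (5), Bus2→Bus4 (10), Bus3→City (2), Sub2→City (12).
Cut capacity = 14 + 6 + 7 + 13 + 5 + 10 + 2 + 12 = 69.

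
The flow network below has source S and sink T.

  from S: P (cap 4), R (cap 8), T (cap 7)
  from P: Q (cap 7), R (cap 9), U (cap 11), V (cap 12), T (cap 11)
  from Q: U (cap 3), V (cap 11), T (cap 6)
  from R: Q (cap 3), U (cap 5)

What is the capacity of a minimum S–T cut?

Augment S→T: bottleneck 7, flow now 7.
Augment S→P→T: bottleneck 4, flow now 11.
Augment S→R→Q→T: bottleneck 3, flow now 14.
No augmenting path remains; maximum flow = 14.
By max-flow min-cut, the minimum cut capacity equals the max flow.
In the residual graph, reachable from S: {S, R, U}.
Min-cut edges: S→P (4), S→T (7), R→Q (3); capacity 4 + 7 + 3 = 14.

14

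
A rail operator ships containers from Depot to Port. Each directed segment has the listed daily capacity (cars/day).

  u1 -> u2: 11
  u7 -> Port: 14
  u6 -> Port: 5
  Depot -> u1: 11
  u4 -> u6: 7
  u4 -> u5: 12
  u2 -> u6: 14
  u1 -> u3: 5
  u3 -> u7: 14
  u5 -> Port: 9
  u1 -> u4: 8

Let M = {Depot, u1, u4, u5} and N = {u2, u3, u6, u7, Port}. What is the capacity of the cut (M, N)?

32

Edges leaving {Depot, u1, u4, u5}: u1→u2 (11), u1→u3 (5), u4→u6 (7), u5→Port (9).
Cut capacity = 11 + 5 + 7 + 9 = 32.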